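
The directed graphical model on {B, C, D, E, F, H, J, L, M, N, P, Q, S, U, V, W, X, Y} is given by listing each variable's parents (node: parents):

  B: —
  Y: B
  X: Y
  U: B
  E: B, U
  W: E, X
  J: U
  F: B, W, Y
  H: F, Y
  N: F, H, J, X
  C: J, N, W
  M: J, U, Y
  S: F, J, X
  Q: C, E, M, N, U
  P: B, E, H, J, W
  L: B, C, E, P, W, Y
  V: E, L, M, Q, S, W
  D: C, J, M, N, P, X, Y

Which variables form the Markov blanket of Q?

{C, E, L, M, N, S, U, V, W}

Pa(Q) = {C, E, M, N, U}.
Q's children: V.
Parents of each child, excluding Q:
  parents(V) \ {Q} = {E, L, M, S, W}.
Union: {C, E, M, N, U} ∪ {V} ∪ {E, L, M, S, W} = {C, E, L, M, N, S, U, V, W}.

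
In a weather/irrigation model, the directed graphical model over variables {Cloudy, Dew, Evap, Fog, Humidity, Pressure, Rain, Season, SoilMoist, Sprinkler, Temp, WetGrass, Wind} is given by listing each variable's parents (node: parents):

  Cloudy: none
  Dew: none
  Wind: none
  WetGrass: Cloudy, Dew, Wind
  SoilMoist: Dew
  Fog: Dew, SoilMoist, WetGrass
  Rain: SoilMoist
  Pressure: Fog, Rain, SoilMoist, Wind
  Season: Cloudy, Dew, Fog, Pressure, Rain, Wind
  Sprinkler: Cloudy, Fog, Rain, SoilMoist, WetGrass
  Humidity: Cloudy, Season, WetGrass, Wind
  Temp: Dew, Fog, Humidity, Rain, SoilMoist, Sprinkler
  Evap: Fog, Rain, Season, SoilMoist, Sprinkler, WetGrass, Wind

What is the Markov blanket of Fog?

Parents of Fog: Dew, SoilMoist, WetGrass.
Fog's children: Evap, Pressure, Season, Sprinkler, Temp.
Parents of each child, excluding Fog:
  Pressure also has parents Rain, SoilMoist, Wind.
  parents(Season) \ {Fog} = {Cloudy, Dew, Pressure, Rain, Wind}.
  Sprinkler's other parents are Cloudy, Rain, SoilMoist, WetGrass.
  Temp's other parents are Dew, Humidity, Rain, SoilMoist, Sprinkler.
  Evap's other parents are Rain, Season, SoilMoist, Sprinkler, WetGrass, Wind.
MB(Fog) = {Cloudy, Dew, Evap, Humidity, Pressure, Rain, Season, SoilMoist, Sprinkler, Temp, WetGrass, Wind}.

{Cloudy, Dew, Evap, Humidity, Pressure, Rain, Season, SoilMoist, Sprinkler, Temp, WetGrass, Wind}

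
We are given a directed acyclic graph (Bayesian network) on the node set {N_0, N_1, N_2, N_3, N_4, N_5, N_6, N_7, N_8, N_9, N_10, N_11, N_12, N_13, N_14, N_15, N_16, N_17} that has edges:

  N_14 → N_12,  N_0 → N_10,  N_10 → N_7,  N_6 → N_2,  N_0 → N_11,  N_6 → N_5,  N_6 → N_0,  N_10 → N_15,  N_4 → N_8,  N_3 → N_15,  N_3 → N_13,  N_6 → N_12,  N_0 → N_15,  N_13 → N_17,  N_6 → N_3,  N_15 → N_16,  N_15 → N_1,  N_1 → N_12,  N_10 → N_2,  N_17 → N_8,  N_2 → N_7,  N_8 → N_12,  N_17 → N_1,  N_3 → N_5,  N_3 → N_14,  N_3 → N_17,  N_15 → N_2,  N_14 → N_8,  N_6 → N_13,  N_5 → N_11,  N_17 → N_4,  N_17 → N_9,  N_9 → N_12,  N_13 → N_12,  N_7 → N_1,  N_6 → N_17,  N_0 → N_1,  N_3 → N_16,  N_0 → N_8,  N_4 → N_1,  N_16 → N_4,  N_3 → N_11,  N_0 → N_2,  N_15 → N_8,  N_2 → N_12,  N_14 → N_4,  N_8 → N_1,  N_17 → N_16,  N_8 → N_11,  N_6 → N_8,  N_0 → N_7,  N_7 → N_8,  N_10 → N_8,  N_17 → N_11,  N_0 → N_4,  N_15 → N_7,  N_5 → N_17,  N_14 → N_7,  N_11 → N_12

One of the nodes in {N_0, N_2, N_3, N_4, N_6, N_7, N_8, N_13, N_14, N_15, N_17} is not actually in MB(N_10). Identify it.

Recall MB(v) = parents ∪ children ∪ spouses, where spouses are the other parents of v's children.
Parents of N_10: N_0.
N_10's children: N_2, N_7, N_8, N_15.
Co-parents of N_10 (other parents of its children):
  N_15's other parents are N_0, N_3.
  parents(N_2) \ {N_10} = {N_0, N_6, N_15}.
  parents(N_7) \ {N_10} = {N_0, N_2, N_14, N_15}.
  N_8's other parents are N_0, N_4, N_6, N_7, N_14, N_15, N_17.
MB(N_10) = {N_0, N_2, N_3, N_4, N_6, N_7, N_8, N_14, N_15, N_17}.
N_13 is neither a parent, child, nor co-parent of N_10, so it does not belong.

N_13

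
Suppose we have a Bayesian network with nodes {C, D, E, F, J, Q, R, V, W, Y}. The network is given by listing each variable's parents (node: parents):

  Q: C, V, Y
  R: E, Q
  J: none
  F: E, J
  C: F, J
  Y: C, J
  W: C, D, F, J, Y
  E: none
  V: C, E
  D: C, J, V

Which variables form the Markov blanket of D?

{C, F, J, V, W, Y}

D has parents C, J, V.
D's children: W.
Other parents of D's children:
  W: C, F, J, Y
So the Markov blanket of D is {C, F, J, V, W, Y}.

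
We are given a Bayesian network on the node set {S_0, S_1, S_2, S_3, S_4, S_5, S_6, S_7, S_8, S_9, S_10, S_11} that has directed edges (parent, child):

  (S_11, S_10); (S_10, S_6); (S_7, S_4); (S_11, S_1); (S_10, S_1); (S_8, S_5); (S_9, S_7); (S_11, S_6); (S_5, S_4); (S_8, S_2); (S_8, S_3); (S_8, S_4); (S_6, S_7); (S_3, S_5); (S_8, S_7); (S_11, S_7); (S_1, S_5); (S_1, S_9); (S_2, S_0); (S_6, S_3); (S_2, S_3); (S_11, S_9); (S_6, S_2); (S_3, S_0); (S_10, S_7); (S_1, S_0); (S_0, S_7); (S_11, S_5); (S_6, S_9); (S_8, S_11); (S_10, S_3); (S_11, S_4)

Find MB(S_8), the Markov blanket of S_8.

{S_0, S_1, S_2, S_3, S_4, S_5, S_6, S_7, S_9, S_10, S_11}

Pa(S_8) = {}.
S_8's children: S_2, S_3, S_4, S_5, S_7, S_11.
Parents of each child, excluding S_8:
  S_11: —
  S_2: S_6
  S_3: S_2, S_6, S_10
  S_7: S_0, S_6, S_9, S_10, S_11
  S_5: S_1, S_3, S_11
  S_4: S_5, S_7, S_11
MB(S_8) = {S_0, S_1, S_2, S_3, S_4, S_5, S_6, S_7, S_9, S_10, S_11}.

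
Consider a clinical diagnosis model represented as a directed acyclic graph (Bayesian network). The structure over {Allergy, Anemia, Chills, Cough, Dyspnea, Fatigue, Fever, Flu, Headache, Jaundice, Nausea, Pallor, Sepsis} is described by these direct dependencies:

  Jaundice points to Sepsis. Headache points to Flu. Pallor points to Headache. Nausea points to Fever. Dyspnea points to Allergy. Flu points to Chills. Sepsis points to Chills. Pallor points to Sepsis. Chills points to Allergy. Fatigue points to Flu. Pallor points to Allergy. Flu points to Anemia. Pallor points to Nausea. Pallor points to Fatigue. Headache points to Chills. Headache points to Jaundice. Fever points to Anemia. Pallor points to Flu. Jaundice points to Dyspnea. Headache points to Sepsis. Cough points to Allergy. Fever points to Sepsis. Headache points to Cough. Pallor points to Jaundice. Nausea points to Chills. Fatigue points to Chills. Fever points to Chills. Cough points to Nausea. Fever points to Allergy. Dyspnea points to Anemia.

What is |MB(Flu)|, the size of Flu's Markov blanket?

9

Pa(Flu) = {Fatigue, Headache, Pallor}.
Ch(Flu) = {Anemia, Chills}.
For each child, the remaining parents (spouses of Flu):
  parents(Chills) \ {Flu} = {Fatigue, Fever, Headache, Nausea, Sepsis}.
  Anemia also has parents Dyspnea, Fever.
MB(Flu) = {Anemia, Chills, Dyspnea, Fatigue, Fever, Headache, Nausea, Pallor, Sepsis}, which has 9 nodes.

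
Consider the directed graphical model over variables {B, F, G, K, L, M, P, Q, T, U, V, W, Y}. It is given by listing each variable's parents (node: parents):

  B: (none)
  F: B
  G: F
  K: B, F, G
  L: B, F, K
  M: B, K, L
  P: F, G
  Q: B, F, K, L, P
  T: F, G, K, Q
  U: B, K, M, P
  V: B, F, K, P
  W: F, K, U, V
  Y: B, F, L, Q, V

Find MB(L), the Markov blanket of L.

{B, F, K, M, P, Q, V, Y}

Parents of L: B, F, K.
L's children: M, Q, Y.
Other parents of L's children:
  M: B, K
  Q: B, F, K, P
  Y: B, F, Q, V
MB(L) = {B, F, K, M, P, Q, V, Y}.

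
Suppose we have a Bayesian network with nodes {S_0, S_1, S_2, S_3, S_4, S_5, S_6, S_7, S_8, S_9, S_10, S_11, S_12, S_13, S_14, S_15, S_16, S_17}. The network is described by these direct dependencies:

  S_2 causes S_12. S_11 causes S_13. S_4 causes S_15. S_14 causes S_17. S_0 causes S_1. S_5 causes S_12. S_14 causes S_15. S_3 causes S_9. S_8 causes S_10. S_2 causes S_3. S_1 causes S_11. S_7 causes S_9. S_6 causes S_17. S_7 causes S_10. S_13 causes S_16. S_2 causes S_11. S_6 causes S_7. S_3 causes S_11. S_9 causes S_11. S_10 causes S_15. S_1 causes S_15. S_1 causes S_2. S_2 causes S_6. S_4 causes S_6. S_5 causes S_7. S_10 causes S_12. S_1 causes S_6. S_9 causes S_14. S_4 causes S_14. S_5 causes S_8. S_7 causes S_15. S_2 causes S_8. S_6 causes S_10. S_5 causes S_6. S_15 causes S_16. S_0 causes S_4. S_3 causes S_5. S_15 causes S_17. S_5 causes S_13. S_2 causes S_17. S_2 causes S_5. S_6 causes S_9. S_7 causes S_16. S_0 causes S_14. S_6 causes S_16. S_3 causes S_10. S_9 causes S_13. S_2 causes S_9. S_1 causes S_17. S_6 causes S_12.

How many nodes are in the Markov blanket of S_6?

By definition, MB(S_6) is built from S_6's parents, S_6's children, and the co-parents of S_6.
Pa(S_6) = {S_1, S_2, S_4, S_5}.
Children of S_6: S_7, S_9, S_10, S_12, S_16, S_17.
Co-parents of S_6 (other parents of its children):
  S_7: S_5
  S_9: S_2, S_3, S_7
  S_10: S_3, S_7, S_8
  S_12: S_2, S_5, S_10
  S_16: S_7, S_13, S_15
  S_17: S_1, S_2, S_14, S_15
MB(S_6) = {S_1, S_2, S_3, S_4, S_5, S_7, S_8, S_9, S_10, S_12, S_13, S_14, S_15, S_16, S_17}, which has 15 nodes.

15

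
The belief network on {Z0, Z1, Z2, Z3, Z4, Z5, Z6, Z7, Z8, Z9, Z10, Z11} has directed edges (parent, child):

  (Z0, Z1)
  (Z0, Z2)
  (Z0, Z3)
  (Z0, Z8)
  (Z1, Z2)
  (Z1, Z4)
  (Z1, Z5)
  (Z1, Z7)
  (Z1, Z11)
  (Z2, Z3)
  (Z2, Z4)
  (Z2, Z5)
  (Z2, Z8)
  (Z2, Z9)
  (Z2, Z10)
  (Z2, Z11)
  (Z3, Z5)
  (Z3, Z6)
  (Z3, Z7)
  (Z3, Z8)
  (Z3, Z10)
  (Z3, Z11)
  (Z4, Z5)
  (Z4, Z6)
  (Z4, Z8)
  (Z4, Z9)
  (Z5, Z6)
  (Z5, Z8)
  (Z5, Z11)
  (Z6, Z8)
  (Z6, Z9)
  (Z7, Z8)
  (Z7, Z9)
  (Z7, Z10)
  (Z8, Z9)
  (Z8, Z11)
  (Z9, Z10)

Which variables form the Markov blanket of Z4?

Z4 has parents Z1, Z2.
Children of Z4: Z5, Z6, Z8, Z9.
Parents of each child, excluding Z4:
  Z5: Z1, Z2, Z3
  Z6: Z3, Z5
  Z8: Z0, Z2, Z3, Z5, Z6, Z7
  Z9: Z2, Z6, Z7, Z8
MB(Z4) = {Z0, Z1, Z2, Z3, Z5, Z6, Z7, Z8, Z9}.

{Z0, Z1, Z2, Z3, Z5, Z6, Z7, Z8, Z9}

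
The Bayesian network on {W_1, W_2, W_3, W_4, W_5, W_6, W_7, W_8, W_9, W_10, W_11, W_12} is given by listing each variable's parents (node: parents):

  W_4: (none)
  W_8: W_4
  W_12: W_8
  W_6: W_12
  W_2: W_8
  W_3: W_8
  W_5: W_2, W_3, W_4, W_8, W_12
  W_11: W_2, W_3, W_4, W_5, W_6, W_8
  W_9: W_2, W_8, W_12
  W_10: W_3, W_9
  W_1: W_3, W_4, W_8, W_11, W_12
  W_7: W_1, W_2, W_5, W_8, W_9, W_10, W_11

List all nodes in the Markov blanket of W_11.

Parents of W_11: W_2, W_3, W_4, W_5, W_6, W_8.
Ch(W_11) = {W_1, W_7}.
Other parents of W_11's children:
  W_1 also has parents W_3, W_4, W_8, W_12.
  parents(W_7) \ {W_11} = {W_1, W_2, W_5, W_8, W_9, W_10}.
Union: {W_2, W_3, W_4, W_5, W_6, W_8} ∪ {W_1, W_7} ∪ {W_1, W_2, W_3, W_4, W_5, W_8, W_9, W_10, W_12} = {W_1, W_2, W_3, W_4, W_5, W_6, W_7, W_8, W_9, W_10, W_12}.

{W_1, W_2, W_3, W_4, W_5, W_6, W_7, W_8, W_9, W_10, W_12}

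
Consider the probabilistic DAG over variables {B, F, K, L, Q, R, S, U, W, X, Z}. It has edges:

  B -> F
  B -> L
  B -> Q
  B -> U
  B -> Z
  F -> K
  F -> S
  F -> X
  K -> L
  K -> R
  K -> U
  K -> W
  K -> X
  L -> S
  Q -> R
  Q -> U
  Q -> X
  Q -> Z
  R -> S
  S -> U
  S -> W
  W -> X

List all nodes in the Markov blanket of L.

A node's Markov blanket = Pa ∪ Ch ∪ (parents of Ch other than the node itself).
Children of L: S.
Pa(L) = {B, K}.
Parents of each child, excluding L:
  S's other parents are F, R.
Union: {B, K} ∪ {S} ∪ {F, R} = {B, F, K, R, S}.

{B, F, K, R, S}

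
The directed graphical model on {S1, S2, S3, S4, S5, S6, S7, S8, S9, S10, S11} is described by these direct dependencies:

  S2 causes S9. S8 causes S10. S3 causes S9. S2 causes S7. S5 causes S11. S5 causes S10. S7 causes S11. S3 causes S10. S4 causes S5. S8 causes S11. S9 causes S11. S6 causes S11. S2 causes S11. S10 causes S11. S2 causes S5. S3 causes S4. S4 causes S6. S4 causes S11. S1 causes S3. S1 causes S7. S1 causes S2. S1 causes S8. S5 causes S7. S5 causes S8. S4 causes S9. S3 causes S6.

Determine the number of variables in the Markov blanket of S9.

By definition, MB(S9) is built from S9's parents, S9's children, and the co-parents of S9.
Parents of S9: S2, S3, S4.
S9's children: S11.
Co-parents of S9 (other parents of its children):
  parents(S11) \ {S9} = {S2, S4, S5, S6, S7, S8, S10}.
MB(S9) = {S2, S3, S4, S5, S6, S7, S8, S10, S11}, which has 9 nodes.

9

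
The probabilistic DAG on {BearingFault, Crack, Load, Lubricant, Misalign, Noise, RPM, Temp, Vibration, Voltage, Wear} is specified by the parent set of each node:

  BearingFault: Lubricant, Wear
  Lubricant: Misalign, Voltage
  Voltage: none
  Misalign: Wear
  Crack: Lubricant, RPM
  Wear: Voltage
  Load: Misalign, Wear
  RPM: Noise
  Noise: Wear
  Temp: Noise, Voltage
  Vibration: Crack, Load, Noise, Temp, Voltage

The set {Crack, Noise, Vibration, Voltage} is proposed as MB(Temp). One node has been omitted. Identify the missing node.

Load

A node's Markov blanket = Pa ∪ Ch ∪ (parents of Ch other than the node itself).
Parents of Temp: Noise, Voltage.
Ch(Temp) = {Vibration}.
Co-parents of Temp (other parents of its children):
  Vibration: Crack, Load, Noise, Voltage
MB(Temp) = {Crack, Load, Noise, Vibration, Voltage}.
Comparing with the claimed set, Load is missing.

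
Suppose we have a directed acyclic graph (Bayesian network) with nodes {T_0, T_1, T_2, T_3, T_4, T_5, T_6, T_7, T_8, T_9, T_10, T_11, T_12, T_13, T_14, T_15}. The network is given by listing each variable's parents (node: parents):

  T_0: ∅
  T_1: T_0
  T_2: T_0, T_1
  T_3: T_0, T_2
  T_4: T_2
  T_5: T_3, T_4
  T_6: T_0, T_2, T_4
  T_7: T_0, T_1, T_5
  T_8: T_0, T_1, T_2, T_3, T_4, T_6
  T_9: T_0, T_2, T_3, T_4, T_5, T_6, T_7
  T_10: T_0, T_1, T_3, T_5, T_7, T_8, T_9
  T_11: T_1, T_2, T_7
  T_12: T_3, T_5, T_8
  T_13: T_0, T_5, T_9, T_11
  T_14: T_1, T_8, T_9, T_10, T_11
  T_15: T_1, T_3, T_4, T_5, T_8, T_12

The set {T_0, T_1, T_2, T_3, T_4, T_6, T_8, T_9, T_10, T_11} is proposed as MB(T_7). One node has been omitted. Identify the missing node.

T_5

T_7's children: T_9, T_10, T_11.
Parents of T_7: T_0, T_1, T_5.
For each child, the remaining parents (spouses of T_7):
  T_9's other parents are T_0, T_2, T_3, T_4, T_5, T_6.
  parents(T_10) \ {T_7} = {T_0, T_1, T_3, T_5, T_8, T_9}.
  T_11's other parents are T_1, T_2.
MB(T_7) = {T_0, T_1, T_2, T_3, T_4, T_5, T_6, T_8, T_9, T_10, T_11}.
Comparing with the claimed set, T_5 is missing.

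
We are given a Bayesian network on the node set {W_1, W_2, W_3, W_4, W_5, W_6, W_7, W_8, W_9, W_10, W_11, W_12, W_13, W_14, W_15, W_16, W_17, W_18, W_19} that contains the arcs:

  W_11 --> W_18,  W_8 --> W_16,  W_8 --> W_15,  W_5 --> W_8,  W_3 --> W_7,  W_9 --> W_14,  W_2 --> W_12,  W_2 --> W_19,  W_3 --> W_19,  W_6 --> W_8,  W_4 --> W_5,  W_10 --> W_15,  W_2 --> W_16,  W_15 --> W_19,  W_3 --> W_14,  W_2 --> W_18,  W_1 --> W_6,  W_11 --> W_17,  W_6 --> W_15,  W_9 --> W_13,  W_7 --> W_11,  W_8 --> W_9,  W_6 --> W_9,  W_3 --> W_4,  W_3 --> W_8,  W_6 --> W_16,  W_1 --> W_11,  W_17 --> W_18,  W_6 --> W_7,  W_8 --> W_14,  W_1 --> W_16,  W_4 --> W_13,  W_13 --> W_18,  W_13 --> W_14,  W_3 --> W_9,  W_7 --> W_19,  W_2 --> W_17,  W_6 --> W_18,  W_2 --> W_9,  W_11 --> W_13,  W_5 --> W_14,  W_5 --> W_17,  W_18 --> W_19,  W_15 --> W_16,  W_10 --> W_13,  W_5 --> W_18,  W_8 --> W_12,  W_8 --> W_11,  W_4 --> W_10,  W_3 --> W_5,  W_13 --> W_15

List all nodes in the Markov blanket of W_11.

By definition, MB(W_11) is built from W_11's parents, W_11's children, and the co-parents of W_11.
Pa(W_11) = {W_1, W_7, W_8}.
Ch(W_11) = {W_13, W_17, W_18}.
For each child, the remaining parents (spouses of W_11):
  W_13's other parents are W_4, W_9, W_10.
  W_17's other parents are W_2, W_5.
  parents(W_18) \ {W_11} = {W_2, W_5, W_6, W_13, W_17}.
Union: {W_1, W_7, W_8} ∪ {W_13, W_17, W_18} ∪ {W_2, W_4, W_5, W_6, W_9, W_10, W_13, W_17} = {W_1, W_2, W_4, W_5, W_6, W_7, W_8, W_9, W_10, W_13, W_17, W_18}.

{W_1, W_2, W_4, W_5, W_6, W_7, W_8, W_9, W_10, W_13, W_17, W_18}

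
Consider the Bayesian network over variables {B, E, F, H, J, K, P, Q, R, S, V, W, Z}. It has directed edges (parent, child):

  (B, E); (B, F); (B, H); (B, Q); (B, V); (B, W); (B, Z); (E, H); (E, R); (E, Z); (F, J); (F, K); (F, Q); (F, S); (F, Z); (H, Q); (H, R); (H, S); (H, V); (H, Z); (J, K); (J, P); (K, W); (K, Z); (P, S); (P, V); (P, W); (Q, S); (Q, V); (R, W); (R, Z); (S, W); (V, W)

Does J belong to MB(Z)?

No

Parents of Z: B, E, F, H, K, R.
Z has no children.
With no children, Z has no spouses; the co-parent set is empty.
MB(Z) = {B, E, F, H, K, R}; J is not in this set.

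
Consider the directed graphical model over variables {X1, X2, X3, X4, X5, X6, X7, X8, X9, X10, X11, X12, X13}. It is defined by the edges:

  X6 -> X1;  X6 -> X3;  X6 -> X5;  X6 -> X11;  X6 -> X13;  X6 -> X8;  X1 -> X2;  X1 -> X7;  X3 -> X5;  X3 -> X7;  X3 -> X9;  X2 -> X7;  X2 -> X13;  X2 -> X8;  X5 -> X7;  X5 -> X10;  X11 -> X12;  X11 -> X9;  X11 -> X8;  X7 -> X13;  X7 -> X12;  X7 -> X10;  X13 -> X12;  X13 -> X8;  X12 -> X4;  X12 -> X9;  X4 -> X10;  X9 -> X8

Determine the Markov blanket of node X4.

Recall MB(v) = parents ∪ children ∪ spouses, where spouses are the other parents of v's children.
X4 has child X10.
Parents of X4: X12.
Co-parents of X4 (other parents of its children):
  X10's other parents are X5, X7.
MB(X4) = {X5, X7, X10, X12}.

{X5, X7, X10, X12}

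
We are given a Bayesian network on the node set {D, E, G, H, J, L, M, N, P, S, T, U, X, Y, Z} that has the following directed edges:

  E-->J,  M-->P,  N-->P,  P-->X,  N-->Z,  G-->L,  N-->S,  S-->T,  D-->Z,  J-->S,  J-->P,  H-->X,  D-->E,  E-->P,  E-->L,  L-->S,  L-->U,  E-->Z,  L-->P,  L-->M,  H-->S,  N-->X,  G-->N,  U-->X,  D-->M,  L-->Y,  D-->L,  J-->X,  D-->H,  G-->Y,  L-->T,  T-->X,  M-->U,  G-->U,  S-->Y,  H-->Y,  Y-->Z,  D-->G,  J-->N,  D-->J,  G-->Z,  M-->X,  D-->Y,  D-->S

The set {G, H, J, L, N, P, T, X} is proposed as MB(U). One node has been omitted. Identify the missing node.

A node's Markov blanket = Pa ∪ Ch ∪ (parents of Ch other than the node itself).
U's parents: G, L, M.
U has child X.
Co-parents of U (other parents of its children):
  X: H, J, M, N, P, T
MB(U) = {G, H, J, L, M, N, P, T, X}.
Comparing with the claimed set, M is missing.

M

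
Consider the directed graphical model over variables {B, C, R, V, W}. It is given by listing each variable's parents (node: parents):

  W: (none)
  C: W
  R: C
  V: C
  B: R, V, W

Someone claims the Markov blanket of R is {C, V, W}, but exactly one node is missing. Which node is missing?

B

A node's Markov blanket = Pa ∪ Ch ∪ (parents of Ch other than the node itself).
Parents of R: C.
R has child B.
For each child, the remaining parents (spouses of R):
  B's other parents are V, W.
MB(R) = {B, C, V, W}.
Comparing with the claimed set, B is missing.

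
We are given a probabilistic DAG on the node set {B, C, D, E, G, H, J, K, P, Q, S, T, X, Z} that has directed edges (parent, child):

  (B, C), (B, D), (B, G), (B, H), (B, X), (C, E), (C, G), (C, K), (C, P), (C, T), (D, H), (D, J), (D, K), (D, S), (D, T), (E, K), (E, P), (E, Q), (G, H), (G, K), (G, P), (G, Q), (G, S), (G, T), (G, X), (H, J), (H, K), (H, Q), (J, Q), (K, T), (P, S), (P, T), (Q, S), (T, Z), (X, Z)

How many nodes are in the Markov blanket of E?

8

Pa(E) = {C}.
E has children K, P, Q.
Co-parents of E (other parents of its children):
  K: C, D, G, H
  P: C, G
  Q: G, H, J
MB(E) = {C, D, G, H, J, K, P, Q}, which has 8 nodes.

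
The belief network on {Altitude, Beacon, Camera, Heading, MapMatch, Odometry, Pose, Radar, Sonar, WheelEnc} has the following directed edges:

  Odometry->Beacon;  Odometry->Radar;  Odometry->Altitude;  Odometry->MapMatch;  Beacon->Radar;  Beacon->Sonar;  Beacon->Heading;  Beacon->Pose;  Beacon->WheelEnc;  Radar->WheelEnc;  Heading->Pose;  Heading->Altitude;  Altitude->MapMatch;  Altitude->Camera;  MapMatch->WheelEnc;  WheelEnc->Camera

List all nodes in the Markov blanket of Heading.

{Altitude, Beacon, Odometry, Pose}

The Markov blanket of a node is its parents, its children, and the other parents of its children.
Heading has parent Beacon.
Heading has children Altitude, Pose.
Co-parents of Heading (other parents of its children):
  Pose: Beacon
  Altitude: Odometry
Union: {Beacon} ∪ {Altitude, Pose} ∪ {Beacon, Odometry} = {Altitude, Beacon, Odometry, Pose}.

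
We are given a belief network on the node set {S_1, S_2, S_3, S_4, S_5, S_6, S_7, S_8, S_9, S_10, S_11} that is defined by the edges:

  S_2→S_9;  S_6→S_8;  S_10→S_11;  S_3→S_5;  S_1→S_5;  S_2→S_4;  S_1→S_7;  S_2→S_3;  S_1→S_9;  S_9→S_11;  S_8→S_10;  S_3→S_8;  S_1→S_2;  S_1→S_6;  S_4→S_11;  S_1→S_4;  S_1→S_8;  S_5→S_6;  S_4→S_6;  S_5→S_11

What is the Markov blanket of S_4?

The Markov blanket of a node is its parents, its children, and the other parents of its children.
S_4's parents: S_1, S_2.
Children of S_4: S_6, S_11.
Other parents of S_4's children:
  S_6's other parents are S_1, S_5.
  S_11 also has parents S_5, S_9, S_10.
Taking the union gives {S_1, S_2, S_5, S_6, S_9, S_10, S_11}.

{S_1, S_2, S_5, S_6, S_9, S_10, S_11}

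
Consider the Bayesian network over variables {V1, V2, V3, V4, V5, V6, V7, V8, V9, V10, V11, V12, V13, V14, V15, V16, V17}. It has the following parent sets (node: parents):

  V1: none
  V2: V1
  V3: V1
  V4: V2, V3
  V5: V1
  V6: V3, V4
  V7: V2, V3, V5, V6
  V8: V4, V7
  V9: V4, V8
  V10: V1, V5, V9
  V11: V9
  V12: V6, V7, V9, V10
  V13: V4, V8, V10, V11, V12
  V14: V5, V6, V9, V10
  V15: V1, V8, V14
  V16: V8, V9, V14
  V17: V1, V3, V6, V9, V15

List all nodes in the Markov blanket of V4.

Pa(V4) = {V2, V3}.
V4's children: V6, V8, V9, V13.
Other parents of V4's children:
  parents(V6) \ {V4} = {V3}.
  V8 also has parent V7.
  parents(V9) \ {V4} = {V8}.
  V13 also has parents V8, V10, V11, V12.
So the Markov blanket of V4 is {V2, V3, V6, V7, V8, V9, V10, V11, V12, V13}.

{V2, V3, V6, V7, V8, V9, V10, V11, V12, V13}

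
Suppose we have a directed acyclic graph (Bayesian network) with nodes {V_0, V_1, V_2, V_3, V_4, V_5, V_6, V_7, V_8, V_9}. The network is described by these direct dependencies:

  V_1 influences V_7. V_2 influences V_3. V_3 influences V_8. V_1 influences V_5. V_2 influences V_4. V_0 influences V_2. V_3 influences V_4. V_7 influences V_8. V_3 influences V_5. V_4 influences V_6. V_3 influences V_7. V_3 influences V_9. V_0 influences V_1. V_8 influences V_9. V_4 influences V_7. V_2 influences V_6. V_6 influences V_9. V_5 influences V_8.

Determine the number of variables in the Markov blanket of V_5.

4

The Markov blanket of a node is its parents, its children, and the other parents of its children.
Ch(V_5) = {V_8}.
Parents of V_5: V_1, V_3.
Parents of each child, excluding V_5:
  V_8's other parents are V_3, V_7.
MB(V_5) = {V_1, V_3, V_7, V_8}, which has 4 nodes.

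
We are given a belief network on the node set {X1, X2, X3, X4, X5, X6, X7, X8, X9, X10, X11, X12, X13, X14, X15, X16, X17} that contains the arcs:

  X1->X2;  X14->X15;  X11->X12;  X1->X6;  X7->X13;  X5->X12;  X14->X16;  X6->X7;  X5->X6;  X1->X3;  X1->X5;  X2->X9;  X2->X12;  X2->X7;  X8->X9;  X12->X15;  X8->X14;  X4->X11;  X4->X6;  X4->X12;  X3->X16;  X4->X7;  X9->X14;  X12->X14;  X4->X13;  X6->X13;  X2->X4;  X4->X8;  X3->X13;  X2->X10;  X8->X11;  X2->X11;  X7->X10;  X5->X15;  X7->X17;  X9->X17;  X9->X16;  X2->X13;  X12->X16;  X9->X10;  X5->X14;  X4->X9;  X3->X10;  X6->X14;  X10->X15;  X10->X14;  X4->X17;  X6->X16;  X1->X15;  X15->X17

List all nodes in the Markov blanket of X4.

Pa(X4) = {X2}.
X4's children: X6, X7, X8, X9, X11, X12, X13, X17.
For each child, the remaining parents (spouses of X4):
  X6 also has parents X1, X5.
  X7's other parents are X2, X6.
  X8 has no other parent.
  X9 also has parents X2, X8.
  X11 also has parents X2, X8.
  X12's other parents are X2, X5, X11.
  parents(X13) \ {X4} = {X2, X3, X6, X7}.
  X17's other parents are X7, X9, X15.
So the Markov blanket of X4 is {X1, X2, X3, X5, X6, X7, X8, X9, X11, X12, X13, X15, X17}.

{X1, X2, X3, X5, X6, X7, X8, X9, X11, X12, X13, X15, X17}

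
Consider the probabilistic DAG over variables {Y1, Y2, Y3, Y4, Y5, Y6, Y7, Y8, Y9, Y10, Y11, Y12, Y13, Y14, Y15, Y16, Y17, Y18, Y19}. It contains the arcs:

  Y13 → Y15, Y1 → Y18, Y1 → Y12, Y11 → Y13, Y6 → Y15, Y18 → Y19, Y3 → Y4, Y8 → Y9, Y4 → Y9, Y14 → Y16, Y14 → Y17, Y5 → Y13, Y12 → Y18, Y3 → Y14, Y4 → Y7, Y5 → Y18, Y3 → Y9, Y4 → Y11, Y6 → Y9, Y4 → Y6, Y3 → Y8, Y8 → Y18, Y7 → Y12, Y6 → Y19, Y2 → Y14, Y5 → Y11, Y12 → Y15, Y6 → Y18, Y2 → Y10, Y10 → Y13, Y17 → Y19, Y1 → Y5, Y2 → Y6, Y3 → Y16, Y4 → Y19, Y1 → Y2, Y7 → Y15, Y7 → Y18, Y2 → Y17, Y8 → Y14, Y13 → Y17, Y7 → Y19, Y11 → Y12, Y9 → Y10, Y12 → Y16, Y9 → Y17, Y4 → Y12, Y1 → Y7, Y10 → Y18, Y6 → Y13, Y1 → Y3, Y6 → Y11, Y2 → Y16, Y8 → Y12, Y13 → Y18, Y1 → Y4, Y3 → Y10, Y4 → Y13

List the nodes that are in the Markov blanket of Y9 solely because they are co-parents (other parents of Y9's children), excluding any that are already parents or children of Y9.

{Y2, Y13, Y14}

Children of Y9: Y10, Y17.
  Y10's other parents are Y2, Y3.
  Y17's other parents are Y2, Y13, Y14.
Excluding nodes already adjacent to Y9 (Y3, Y4, Y6, Y8, Y10, Y17), the co-parent-only contribution is {Y2, Y13, Y14}.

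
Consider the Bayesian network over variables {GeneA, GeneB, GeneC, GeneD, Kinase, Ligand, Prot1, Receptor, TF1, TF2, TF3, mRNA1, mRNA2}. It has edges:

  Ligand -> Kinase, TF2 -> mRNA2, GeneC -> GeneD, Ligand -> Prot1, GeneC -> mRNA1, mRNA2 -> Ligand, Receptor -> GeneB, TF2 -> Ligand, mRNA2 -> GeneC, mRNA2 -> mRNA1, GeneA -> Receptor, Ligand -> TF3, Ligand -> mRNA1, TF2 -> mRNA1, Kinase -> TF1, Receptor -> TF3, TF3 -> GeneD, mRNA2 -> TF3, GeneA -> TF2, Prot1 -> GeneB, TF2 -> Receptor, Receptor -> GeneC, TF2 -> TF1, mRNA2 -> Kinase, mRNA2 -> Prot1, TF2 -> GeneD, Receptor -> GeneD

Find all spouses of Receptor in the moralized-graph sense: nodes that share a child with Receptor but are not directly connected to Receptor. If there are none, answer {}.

Children of Receptor: GeneB, GeneC, GeneD, TF3.
  GeneC: mRNA2
  TF3: Ligand, mRNA2
  GeneB: Prot1
  GeneD: GeneC, TF2, TF3
Excluding nodes already adjacent to Receptor (GeneA, GeneB, GeneC, GeneD, TF2, TF3), the co-parent-only contribution is {Ligand, Prot1, mRNA2}.

{Ligand, Prot1, mRNA2}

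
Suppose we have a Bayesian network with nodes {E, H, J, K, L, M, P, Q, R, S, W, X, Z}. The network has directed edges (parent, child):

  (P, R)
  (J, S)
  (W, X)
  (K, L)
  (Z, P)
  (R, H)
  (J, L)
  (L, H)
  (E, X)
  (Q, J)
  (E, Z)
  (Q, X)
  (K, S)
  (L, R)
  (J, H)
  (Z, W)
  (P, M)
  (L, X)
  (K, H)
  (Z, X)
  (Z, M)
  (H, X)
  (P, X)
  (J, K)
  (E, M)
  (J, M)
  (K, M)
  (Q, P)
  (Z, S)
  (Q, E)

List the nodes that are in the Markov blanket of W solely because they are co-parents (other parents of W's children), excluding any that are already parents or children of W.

{E, H, L, P, Q}

Children of W: X.
  X: E, H, L, P, Q, Z
Excluding nodes already adjacent to W (X, Z), the co-parent-only contribution is {E, H, L, P, Q}.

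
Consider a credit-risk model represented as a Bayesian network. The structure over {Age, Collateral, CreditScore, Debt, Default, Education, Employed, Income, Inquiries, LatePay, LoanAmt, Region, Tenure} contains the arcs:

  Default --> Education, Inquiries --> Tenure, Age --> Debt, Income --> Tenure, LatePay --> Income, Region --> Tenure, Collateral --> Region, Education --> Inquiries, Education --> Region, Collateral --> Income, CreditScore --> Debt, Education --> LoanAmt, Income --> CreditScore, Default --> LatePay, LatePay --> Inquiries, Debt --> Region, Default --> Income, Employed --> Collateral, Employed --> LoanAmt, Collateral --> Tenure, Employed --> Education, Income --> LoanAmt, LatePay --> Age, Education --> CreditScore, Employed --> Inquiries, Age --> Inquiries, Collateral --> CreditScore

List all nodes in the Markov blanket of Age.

{CreditScore, Debt, Education, Employed, Inquiries, LatePay}

A node's Markov blanket = Pa ∪ Ch ∪ (parents of Ch other than the node itself).
Age has parent LatePay.
Age's children: Debt, Inquiries.
For each child, the remaining parents (spouses of Age):
  Debt's other parent is CreditScore.
  Inquiries's other parents are Education, Employed, LatePay.
Taking the union gives {CreditScore, Debt, Education, Employed, Inquiries, LatePay}.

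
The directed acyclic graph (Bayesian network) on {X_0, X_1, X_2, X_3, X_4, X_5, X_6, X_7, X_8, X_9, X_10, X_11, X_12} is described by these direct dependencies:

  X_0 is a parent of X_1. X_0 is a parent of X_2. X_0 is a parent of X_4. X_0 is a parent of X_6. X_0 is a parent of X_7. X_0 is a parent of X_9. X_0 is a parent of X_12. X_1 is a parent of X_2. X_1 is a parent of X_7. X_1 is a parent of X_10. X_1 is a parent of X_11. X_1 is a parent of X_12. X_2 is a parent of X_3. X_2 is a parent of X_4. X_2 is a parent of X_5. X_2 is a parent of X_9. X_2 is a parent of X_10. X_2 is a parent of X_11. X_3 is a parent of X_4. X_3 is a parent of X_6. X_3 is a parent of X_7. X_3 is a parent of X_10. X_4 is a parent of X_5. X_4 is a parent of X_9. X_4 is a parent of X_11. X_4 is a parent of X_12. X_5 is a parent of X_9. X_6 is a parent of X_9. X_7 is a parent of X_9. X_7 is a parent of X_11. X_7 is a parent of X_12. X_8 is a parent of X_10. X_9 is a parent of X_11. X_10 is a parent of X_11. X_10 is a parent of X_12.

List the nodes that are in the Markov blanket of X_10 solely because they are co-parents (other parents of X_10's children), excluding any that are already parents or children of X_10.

{X_0, X_4, X_7, X_9}

Children of X_10: X_11, X_12.
  parents(X_11) \ {X_10} = {X_1, X_2, X_4, X_7, X_9}.
  parents(X_12) \ {X_10} = {X_0, X_1, X_4, X_7}.
Excluding nodes already adjacent to X_10 (X_1, X_2, X_3, X_8, X_11, X_12), the co-parent-only contribution is {X_0, X_4, X_7, X_9}.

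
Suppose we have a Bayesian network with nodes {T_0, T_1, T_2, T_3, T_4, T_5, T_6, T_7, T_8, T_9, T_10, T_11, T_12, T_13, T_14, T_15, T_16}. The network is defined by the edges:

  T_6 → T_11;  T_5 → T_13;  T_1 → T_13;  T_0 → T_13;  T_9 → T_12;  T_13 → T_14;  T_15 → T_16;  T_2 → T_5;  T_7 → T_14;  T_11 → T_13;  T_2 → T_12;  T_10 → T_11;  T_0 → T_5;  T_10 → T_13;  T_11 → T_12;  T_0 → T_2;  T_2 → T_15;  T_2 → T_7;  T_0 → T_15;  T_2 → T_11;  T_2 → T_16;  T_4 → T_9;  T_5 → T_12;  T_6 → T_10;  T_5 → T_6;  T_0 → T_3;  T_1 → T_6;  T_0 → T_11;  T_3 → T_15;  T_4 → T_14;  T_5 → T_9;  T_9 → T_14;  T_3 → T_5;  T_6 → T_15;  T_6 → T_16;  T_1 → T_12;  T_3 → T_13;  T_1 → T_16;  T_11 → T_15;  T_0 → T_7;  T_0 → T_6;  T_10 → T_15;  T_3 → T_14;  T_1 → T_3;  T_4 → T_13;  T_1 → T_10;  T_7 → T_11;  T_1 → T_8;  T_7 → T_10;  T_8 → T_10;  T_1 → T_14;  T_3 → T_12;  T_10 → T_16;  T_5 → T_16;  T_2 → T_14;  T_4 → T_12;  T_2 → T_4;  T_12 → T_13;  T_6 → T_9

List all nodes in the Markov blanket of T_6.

{T_0, T_1, T_2, T_3, T_4, T_5, T_7, T_8, T_9, T_10, T_11, T_15, T_16}

T_6's children: T_9, T_10, T_11, T_15, T_16.
Parents of T_6: T_0, T_1, T_5.
Co-parents of T_6 (other parents of its children):
  parents(T_9) \ {T_6} = {T_4, T_5}.
  T_10 also has parents T_1, T_7, T_8.
  T_11's other parents are T_0, T_2, T_7, T_10.
  T_15 also has parents T_0, T_2, T_3, T_10, T_11.
  parents(T_16) \ {T_6} = {T_1, T_2, T_5, T_10, T_15}.
Taking the union gives {T_0, T_1, T_2, T_3, T_4, T_5, T_7, T_8, T_9, T_10, T_11, T_15, T_16}.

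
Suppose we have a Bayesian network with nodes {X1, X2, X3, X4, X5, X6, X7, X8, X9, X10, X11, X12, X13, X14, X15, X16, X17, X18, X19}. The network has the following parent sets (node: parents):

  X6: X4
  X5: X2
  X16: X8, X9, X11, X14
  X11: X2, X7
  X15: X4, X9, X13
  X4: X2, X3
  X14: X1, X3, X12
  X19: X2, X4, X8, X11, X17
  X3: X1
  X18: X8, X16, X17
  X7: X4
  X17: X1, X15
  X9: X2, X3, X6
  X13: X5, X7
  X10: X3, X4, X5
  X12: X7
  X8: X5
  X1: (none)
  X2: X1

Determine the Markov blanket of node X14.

{X1, X3, X8, X9, X11, X12, X16}

Parents of X14: X1, X3, X12.
X14 has child X16.
Parents of each child, excluding X14:
  X16: X8, X9, X11
MB(X14) = {X1, X3, X8, X9, X11, X12, X16}.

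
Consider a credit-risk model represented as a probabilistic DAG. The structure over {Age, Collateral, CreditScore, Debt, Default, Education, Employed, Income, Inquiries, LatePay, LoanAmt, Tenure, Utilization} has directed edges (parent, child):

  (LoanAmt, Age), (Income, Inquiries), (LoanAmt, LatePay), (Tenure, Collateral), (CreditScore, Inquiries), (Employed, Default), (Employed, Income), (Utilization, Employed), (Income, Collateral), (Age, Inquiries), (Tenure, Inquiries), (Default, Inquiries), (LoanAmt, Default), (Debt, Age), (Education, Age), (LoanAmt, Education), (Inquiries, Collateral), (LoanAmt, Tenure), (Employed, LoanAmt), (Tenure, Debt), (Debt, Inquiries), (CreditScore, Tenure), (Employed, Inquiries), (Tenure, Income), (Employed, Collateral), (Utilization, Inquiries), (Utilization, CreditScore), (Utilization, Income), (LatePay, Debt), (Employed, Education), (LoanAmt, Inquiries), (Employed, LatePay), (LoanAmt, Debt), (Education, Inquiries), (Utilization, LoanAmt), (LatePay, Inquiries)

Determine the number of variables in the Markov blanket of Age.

11

Parents of Age: Debt, Education, LoanAmt.
Children of Age: Inquiries.
Parents of each child, excluding Age:
  Inquiries's other parents are CreditScore, Debt, Default, Education, Employed, Income, LatePay, LoanAmt, Tenure, Utilization.
MB(Age) = {CreditScore, Debt, Default, Education, Employed, Income, Inquiries, LatePay, LoanAmt, Tenure, Utilization}, which has 11 nodes.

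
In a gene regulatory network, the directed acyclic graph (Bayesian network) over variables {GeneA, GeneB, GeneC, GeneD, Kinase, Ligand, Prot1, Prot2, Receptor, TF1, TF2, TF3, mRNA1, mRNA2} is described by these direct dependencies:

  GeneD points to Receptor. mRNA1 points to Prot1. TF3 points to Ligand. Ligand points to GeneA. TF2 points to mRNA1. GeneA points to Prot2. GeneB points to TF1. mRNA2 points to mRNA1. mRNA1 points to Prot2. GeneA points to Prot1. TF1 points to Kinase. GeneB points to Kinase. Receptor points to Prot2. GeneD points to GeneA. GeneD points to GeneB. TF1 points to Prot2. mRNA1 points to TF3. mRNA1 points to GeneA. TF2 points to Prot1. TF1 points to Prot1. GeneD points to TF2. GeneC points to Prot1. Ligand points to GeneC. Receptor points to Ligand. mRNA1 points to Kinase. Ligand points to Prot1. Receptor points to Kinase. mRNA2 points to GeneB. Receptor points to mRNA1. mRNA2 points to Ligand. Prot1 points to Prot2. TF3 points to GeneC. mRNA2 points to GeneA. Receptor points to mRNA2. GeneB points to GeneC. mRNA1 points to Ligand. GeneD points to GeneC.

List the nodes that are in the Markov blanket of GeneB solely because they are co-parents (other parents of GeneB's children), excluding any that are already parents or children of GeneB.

{Ligand, Receptor, TF3, mRNA1}

Children of GeneB: GeneC, Kinase, TF1.
  GeneC: GeneD, Ligand, TF3
  TF1: —
  Kinase: Receptor, TF1, mRNA1
Excluding nodes already adjacent to GeneB (GeneC, GeneD, Kinase, TF1, mRNA2), the co-parent-only contribution is {Ligand, Receptor, TF3, mRNA1}.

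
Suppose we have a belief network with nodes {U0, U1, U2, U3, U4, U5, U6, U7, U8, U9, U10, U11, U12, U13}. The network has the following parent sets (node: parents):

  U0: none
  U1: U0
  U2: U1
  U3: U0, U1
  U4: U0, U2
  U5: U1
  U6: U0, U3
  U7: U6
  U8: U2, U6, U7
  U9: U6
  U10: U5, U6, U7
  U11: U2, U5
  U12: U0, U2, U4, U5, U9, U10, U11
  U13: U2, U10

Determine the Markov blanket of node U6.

By definition, MB(U6) is built from U6's parents, U6's children, and the co-parents of U6.
Children of U6: U7, U8, U9, U10.
Parents of U6: U0, U3.
Parents of each child, excluding U6:
  U7: —
  U8: U2, U7
  U9: —
  U10: U5, U7
MB(U6) = {U0, U2, U3, U5, U7, U8, U9, U10}.

{U0, U2, U3, U5, U7, U8, U9, U10}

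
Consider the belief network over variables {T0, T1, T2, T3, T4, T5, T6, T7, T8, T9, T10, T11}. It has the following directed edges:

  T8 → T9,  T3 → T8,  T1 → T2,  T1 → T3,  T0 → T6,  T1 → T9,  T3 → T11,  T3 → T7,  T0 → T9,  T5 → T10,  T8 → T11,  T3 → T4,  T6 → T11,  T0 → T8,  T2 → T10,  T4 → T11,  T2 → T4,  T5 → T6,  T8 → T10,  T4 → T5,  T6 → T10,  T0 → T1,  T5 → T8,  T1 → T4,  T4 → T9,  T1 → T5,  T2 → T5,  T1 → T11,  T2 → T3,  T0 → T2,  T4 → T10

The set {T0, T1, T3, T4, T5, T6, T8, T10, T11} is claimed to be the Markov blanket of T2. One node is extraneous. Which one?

T11

T2 has children T3, T4, T5, T10.
T2's parents: T0, T1.
Parents of each child, excluding T2:
  T3: T1
  T4: T1, T3
  T5: T1, T4
  T10: T4, T5, T6, T8
MB(T2) = {T0, T1, T3, T4, T5, T6, T8, T10}.
T11 is neither a parent, child, nor co-parent of T2, so it does not belong.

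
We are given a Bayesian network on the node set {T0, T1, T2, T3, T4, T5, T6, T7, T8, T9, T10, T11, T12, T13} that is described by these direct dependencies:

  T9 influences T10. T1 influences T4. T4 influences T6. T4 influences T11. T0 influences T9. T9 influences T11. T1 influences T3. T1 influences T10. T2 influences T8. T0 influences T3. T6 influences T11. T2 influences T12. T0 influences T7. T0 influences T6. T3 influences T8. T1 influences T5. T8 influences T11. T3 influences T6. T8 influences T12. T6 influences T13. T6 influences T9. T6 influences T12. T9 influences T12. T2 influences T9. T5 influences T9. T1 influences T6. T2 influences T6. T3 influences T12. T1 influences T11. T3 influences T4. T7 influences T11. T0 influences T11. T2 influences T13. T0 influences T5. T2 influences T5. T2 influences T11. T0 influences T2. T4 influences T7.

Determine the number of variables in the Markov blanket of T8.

10

Children of T8: T11, T12.
T8 has parents T2, T3.
For each child, the remaining parents (spouses of T8):
  T11: T0, T1, T2, T4, T6, T7, T9
  T12: T2, T3, T6, T9
MB(T8) = {T0, T1, T2, T3, T4, T6, T7, T9, T11, T12}, which has 10 nodes.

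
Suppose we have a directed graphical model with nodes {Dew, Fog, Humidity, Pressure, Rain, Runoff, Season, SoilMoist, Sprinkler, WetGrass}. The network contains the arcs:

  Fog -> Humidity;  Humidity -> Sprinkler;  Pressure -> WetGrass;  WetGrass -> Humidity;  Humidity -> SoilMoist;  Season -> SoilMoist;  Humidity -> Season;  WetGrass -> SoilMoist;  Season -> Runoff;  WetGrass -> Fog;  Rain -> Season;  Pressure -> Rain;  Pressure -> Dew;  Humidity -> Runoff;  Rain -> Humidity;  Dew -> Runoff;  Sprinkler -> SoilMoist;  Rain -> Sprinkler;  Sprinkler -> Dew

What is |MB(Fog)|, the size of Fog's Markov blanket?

By definition, MB(Fog) is built from Fog's parents, Fog's children, and the co-parents of Fog.
Pa(Fog) = {WetGrass}.
Children of Fog: Humidity.
Other parents of Fog's children:
  Humidity's other parents are Rain, WetGrass.
MB(Fog) = {Humidity, Rain, WetGrass}, which has 3 nodes.

3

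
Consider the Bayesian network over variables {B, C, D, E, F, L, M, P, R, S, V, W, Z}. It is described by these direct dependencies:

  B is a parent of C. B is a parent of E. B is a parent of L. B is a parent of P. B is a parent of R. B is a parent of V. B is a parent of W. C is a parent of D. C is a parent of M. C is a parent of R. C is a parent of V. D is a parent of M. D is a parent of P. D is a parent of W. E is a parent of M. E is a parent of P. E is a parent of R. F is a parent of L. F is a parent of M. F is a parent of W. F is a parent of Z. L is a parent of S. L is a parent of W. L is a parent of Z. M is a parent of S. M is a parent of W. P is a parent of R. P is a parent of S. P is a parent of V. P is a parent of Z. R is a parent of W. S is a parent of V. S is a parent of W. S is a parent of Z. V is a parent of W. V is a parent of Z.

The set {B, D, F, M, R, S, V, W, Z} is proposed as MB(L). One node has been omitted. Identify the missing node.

P

Recall MB(v) = parents ∪ children ∪ spouses, where spouses are the other parents of v's children.
Pa(L) = {B, F}.
L has children S, W, Z.
Other parents of L's children:
  parents(S) \ {L} = {M, P}.
  W's other parents are B, D, F, M, R, S, V.
  Z's other parents are F, P, S, V.
MB(L) = {B, D, F, M, P, R, S, V, W, Z}.
Comparing with the claimed set, P is missing.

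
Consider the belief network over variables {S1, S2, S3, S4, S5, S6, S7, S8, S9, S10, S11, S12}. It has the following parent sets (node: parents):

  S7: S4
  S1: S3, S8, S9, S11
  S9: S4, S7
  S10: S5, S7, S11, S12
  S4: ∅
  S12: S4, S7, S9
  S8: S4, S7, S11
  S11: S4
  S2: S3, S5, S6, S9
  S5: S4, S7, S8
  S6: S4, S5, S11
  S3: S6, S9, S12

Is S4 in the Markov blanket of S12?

S4 is a parent of S12.
So S4 ∈ MB(S12).

Yes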